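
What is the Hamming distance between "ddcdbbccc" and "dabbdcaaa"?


Comparing "ddcdbbccc" and "dabbdcaaa" position by position:
  Position 0: 'd' vs 'd' => same
  Position 1: 'd' vs 'a' => differ
  Position 2: 'c' vs 'b' => differ
  Position 3: 'd' vs 'b' => differ
  Position 4: 'b' vs 'd' => differ
  Position 5: 'b' vs 'c' => differ
  Position 6: 'c' vs 'a' => differ
  Position 7: 'c' vs 'a' => differ
  Position 8: 'c' vs 'a' => differ
Total differences (Hamming distance): 8

8


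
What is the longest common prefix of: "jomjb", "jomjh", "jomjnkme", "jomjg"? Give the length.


Words: jomjb, jomjh, jomjnkme, jomjg
  Position 0: all 'j' => match
  Position 1: all 'o' => match
  Position 2: all 'm' => match
  Position 3: all 'j' => match
  Position 4: ('b', 'h', 'n', 'g') => mismatch, stop
LCP = "jomj" (length 4)

4


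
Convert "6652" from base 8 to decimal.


Input: "6652" in base 8
Positional expansion:
  Digit '6' (value 6) x 8^3 = 3072
  Digit '6' (value 6) x 8^2 = 384
  Digit '5' (value 5) x 8^1 = 40
  Digit '2' (value 2) x 8^0 = 2
Sum = 3498

3498


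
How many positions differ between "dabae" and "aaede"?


Comparing "dabae" and "aaede" position by position:
  Position 0: 'd' vs 'a' => DIFFER
  Position 1: 'a' vs 'a' => same
  Position 2: 'b' vs 'e' => DIFFER
  Position 3: 'a' vs 'd' => DIFFER
  Position 4: 'e' vs 'e' => same
Positions that differ: 3

3


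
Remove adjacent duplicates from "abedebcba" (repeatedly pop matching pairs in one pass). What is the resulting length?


Input: abedebcba
Stack-based adjacent duplicate removal:
  Read 'a': push. Stack: a
  Read 'b': push. Stack: ab
  Read 'e': push. Stack: abe
  Read 'd': push. Stack: abed
  Read 'e': push. Stack: abede
  Read 'b': push. Stack: abedeb
  Read 'c': push. Stack: abedebc
  Read 'b': push. Stack: abedebcb
  Read 'a': push. Stack: abedebcba
Final stack: "abedebcba" (length 9)

9


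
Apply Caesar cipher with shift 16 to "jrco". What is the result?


Caesar cipher: shift "jrco" by 16
  'j' (pos 9) + 16 = pos 25 = 'z'
  'r' (pos 17) + 16 = pos 7 = 'h'
  'c' (pos 2) + 16 = pos 18 = 's'
  'o' (pos 14) + 16 = pos 4 = 'e'
Result: zhse

zhse


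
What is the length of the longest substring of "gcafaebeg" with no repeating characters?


Input: "gcafaebeg"
Sliding window (track last position of each char):
  Position 0 ('g'): window [0,0] length 1 -- new best
  Position 1 ('c'): window [0,1] length 2 -- new best
  Position 2 ('a'): window [0,2] length 3 -- new best
  Position 3 ('f'): window [0,3] length 4 -- new best
  Position 4 ('a'): repeat (last at 2), move window start to 3
  Position 4 ('a'): window [3,4] length 2
  Position 5 ('e'): window [3,5] length 3
  Position 6 ('b'): window [3,6] length 4
  Position 7 ('e'): repeat (last at 5), move window start to 6
  Position 7 ('e'): window [6,7] length 2
  Position 8 ('g'): window [6,8] length 3
Longest substring with no repeats: "gcaf" with length 4

4


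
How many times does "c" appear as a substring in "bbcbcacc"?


Searching for "c" in "bbcbcacc"
Scanning each position:
  Position 0: "b" => no
  Position 1: "b" => no
  Position 2: "c" => MATCH
  Position 3: "b" => no
  Position 4: "c" => MATCH
  Position 5: "a" => no
  Position 6: "c" => MATCH
  Position 7: "c" => MATCH
Total occurrences: 4

4


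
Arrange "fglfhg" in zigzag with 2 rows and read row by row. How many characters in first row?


Zigzag "fglfhg" into 2 rows:
Placing characters:
  'f' => row 0
  'g' => row 1
  'l' => row 0
  'f' => row 1
  'h' => row 0
  'g' => row 1
Rows:
  Row 0: "flh"
  Row 1: "gfg"
First row length: 3

3


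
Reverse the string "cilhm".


Input: cilhm
Reading characters right to left:
  Position 4: 'm'
  Position 3: 'h'
  Position 2: 'l'
  Position 1: 'i'
  Position 0: 'c'
Reversed: mhlic

mhlic


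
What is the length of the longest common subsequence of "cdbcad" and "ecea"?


LCS of "cdbcad" and "ecea"
DP table:
           e    c    e    a
      0    0    0    0    0
  c   0    0    1    1    1
  d   0    0    1    1    1
  b   0    0    1    1    1
  c   0    0    1    1    1
  a   0    0    1    1    2
  d   0    0    1    1    2
LCS length = dp[6][4] = 2

2


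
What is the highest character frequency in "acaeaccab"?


Input: acaeaccab
Character counts:
  'a': 4
  'b': 1
  'c': 3
  'e': 1
Maximum frequency: 4

4


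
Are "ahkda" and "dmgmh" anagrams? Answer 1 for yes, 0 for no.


Strings: "ahkda", "dmgmh"
Sorted first:  aadhk
Sorted second: dghmm
Differ at position 0: 'a' vs 'd' => not anagrams

0


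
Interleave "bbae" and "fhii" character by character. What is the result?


Interleaving "bbae" and "fhii":
  Position 0: 'b' from first, 'f' from second => "bf"
  Position 1: 'b' from first, 'h' from second => "bh"
  Position 2: 'a' from first, 'i' from second => "ai"
  Position 3: 'e' from first, 'i' from second => "ei"
Result: bfbhaiei

bfbhaiei


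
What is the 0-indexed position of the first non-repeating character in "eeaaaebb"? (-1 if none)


Input: eeaaaebb
Character frequencies:
  'a': 3
  'b': 2
  'e': 3
Scanning left to right for freq == 1:
  Position 0 ('e'): freq=3, skip
  Position 1 ('e'): freq=3, skip
  Position 2 ('a'): freq=3, skip
  Position 3 ('a'): freq=3, skip
  Position 4 ('a'): freq=3, skip
  Position 5 ('e'): freq=3, skip
  Position 6 ('b'): freq=2, skip
  Position 7 ('b'): freq=2, skip
  No unique character found => answer = -1

-1


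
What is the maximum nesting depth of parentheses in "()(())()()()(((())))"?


Input: "()(())()()()(((())))"
Tracking depth:
  Position 0 '(': depth becomes 1
  Position 1 ')': depth becomes 0
  Position 2 '(': depth becomes 1
  Position 3 '(': depth becomes 2
  Position 4 ')': depth becomes 1
  Position 5 ')': depth becomes 0
  Position 6 '(': depth becomes 1
  Position 7 ')': depth becomes 0
  Position 8 '(': depth becomes 1
  Position 9 ')': depth becomes 0
  Position 10 '(': depth becomes 1
  Position 11 ')': depth becomes 0
  Position 12 '(': depth becomes 1
  Position 13 '(': depth becomes 2
  Position 14 '(': depth becomes 3
  Position 15 '(': depth becomes 4
  Position 16 ')': depth becomes 3
  Position 17 ')': depth becomes 2
  Position 18 ')': depth becomes 1
  Position 19 ')': depth becomes 0
Maximum depth reached: 4

4


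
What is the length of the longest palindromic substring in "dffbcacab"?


Input: "dffbcacab"
Checking substrings for palindromes:
  [4:7] "cac" (len 3) => palindrome
  [5:8] "aca" (len 3) => palindrome
  [1:3] "ff" (len 2) => palindrome
Longest palindromic substring: "cac" with length 3

3


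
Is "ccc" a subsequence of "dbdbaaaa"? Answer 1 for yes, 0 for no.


Check if "ccc" is a subsequence of "dbdbaaaa"
Greedy scan:
  Position 0 ('d'): no match needed
  Position 1 ('b'): no match needed
  Position 2 ('d'): no match needed
  Position 3 ('b'): no match needed
  Position 4 ('a'): no match needed
  Position 5 ('a'): no match needed
  Position 6 ('a'): no match needed
  Position 7 ('a'): no match needed
Only matched 0/3 characters => not a subsequence

0


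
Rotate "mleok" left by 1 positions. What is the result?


Input: "mleok", rotate left by 1
First 1 characters: "m"
Remaining characters: "leok"
Concatenate remaining + first: "leok" + "m" = "leokm"

leokm


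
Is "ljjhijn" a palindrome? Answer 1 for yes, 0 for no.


Input: ljjhijn
Reversed: njihjjl
  Compare pos 0 ('l') with pos 6 ('n'): MISMATCH
  Compare pos 1 ('j') with pos 5 ('j'): match
  Compare pos 2 ('j') with pos 4 ('i'): MISMATCH
Result: not a palindrome

0


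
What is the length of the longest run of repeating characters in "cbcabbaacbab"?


Input: "cbcabbaacbab"
Scanning for longest run:
  Position 1 ('b'): new char, reset run to 1
  Position 2 ('c'): new char, reset run to 1
  Position 3 ('a'): new char, reset run to 1
  Position 4 ('b'): new char, reset run to 1
  Position 5 ('b'): continues run of 'b', length=2
  Position 6 ('a'): new char, reset run to 1
  Position 7 ('a'): continues run of 'a', length=2
  Position 8 ('c'): new char, reset run to 1
  Position 9 ('b'): new char, reset run to 1
  Position 10 ('a'): new char, reset run to 1
  Position 11 ('b'): new char, reset run to 1
Longest run: 'b' with length 2

2


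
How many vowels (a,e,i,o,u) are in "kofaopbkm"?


Input: kofaopbkm
Checking each character:
  'k' at position 0: consonant
  'o' at position 1: vowel (running total: 1)
  'f' at position 2: consonant
  'a' at position 3: vowel (running total: 2)
  'o' at position 4: vowel (running total: 3)
  'p' at position 5: consonant
  'b' at position 6: consonant
  'k' at position 7: consonant
  'm' at position 8: consonant
Total vowels: 3

3


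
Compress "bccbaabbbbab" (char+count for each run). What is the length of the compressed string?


Input: bccbaabbbbab
Runs:
  'b' x 1 => "b1"
  'c' x 2 => "c2"
  'b' x 1 => "b1"
  'a' x 2 => "a2"
  'b' x 4 => "b4"
  'a' x 1 => "a1"
  'b' x 1 => "b1"
Compressed: "b1c2b1a2b4a1b1"
Compressed length: 14

14


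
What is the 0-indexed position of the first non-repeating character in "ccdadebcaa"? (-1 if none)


Input: ccdadebcaa
Character frequencies:
  'a': 3
  'b': 1
  'c': 3
  'd': 2
  'e': 1
Scanning left to right for freq == 1:
  Position 0 ('c'): freq=3, skip
  Position 1 ('c'): freq=3, skip
  Position 2 ('d'): freq=2, skip
  Position 3 ('a'): freq=3, skip
  Position 4 ('d'): freq=2, skip
  Position 5 ('e'): unique! => answer = 5

5


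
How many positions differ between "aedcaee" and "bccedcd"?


Comparing "aedcaee" and "bccedcd" position by position:
  Position 0: 'a' vs 'b' => DIFFER
  Position 1: 'e' vs 'c' => DIFFER
  Position 2: 'd' vs 'c' => DIFFER
  Position 3: 'c' vs 'e' => DIFFER
  Position 4: 'a' vs 'd' => DIFFER
  Position 5: 'e' vs 'c' => DIFFER
  Position 6: 'e' vs 'd' => DIFFER
Positions that differ: 7

7


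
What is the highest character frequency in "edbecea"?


Input: edbecea
Character counts:
  'a': 1
  'b': 1
  'c': 1
  'd': 1
  'e': 3
Maximum frequency: 3

3


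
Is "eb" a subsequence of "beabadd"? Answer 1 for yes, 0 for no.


Check if "eb" is a subsequence of "beabadd"
Greedy scan:
  Position 0 ('b'): no match needed
  Position 1 ('e'): matches sub[0] = 'e'
  Position 2 ('a'): no match needed
  Position 3 ('b'): matches sub[1] = 'b'
  Position 4 ('a'): no match needed
  Position 5 ('d'): no match needed
  Position 6 ('d'): no match needed
All 2 characters matched => is a subsequence

1


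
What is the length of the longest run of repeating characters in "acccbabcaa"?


Input: "acccbabcaa"
Scanning for longest run:
  Position 1 ('c'): new char, reset run to 1
  Position 2 ('c'): continues run of 'c', length=2
  Position 3 ('c'): continues run of 'c', length=3
  Position 4 ('b'): new char, reset run to 1
  Position 5 ('a'): new char, reset run to 1
  Position 6 ('b'): new char, reset run to 1
  Position 7 ('c'): new char, reset run to 1
  Position 8 ('a'): new char, reset run to 1
  Position 9 ('a'): continues run of 'a', length=2
Longest run: 'c' with length 3

3


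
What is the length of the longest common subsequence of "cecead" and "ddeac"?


LCS of "cecead" and "ddeac"
DP table:
           d    d    e    a    c
      0    0    0    0    0    0
  c   0    0    0    0    0    1
  e   0    0    0    1    1    1
  c   0    0    0    1    1    2
  e   0    0    0    1    1    2
  a   0    0    0    1    2    2
  d   0    1    1    1    2    2
LCS length = dp[6][5] = 2

2


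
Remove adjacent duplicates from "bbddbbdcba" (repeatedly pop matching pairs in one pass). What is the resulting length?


Input: bbddbbdcba
Stack-based adjacent duplicate removal:
  Read 'b': push. Stack: b
  Read 'b': matches stack top 'b' => pop. Stack: (empty)
  Read 'd': push. Stack: d
  Read 'd': matches stack top 'd' => pop. Stack: (empty)
  Read 'b': push. Stack: b
  Read 'b': matches stack top 'b' => pop. Stack: (empty)
  Read 'd': push. Stack: d
  Read 'c': push. Stack: dc
  Read 'b': push. Stack: dcb
  Read 'a': push. Stack: dcba
Final stack: "dcba" (length 4)

4


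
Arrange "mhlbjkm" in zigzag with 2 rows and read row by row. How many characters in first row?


Zigzag "mhlbjkm" into 2 rows:
Placing characters:
  'm' => row 0
  'h' => row 1
  'l' => row 0
  'b' => row 1
  'j' => row 0
  'k' => row 1
  'm' => row 0
Rows:
  Row 0: "mljm"
  Row 1: "hbk"
First row length: 4

4


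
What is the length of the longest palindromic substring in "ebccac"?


Input: "ebccac"
Checking substrings for palindromes:
  [3:6] "cac" (len 3) => palindrome
  [2:4] "cc" (len 2) => palindrome
Longest palindromic substring: "cac" with length 3

3


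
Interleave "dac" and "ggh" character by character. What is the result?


Interleaving "dac" and "ggh":
  Position 0: 'd' from first, 'g' from second => "dg"
  Position 1: 'a' from first, 'g' from second => "ag"
  Position 2: 'c' from first, 'h' from second => "ch"
Result: dgagch

dgagch


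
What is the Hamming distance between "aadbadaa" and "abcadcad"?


Comparing "aadbadaa" and "abcadcad" position by position:
  Position 0: 'a' vs 'a' => same
  Position 1: 'a' vs 'b' => differ
  Position 2: 'd' vs 'c' => differ
  Position 3: 'b' vs 'a' => differ
  Position 4: 'a' vs 'd' => differ
  Position 5: 'd' vs 'c' => differ
  Position 6: 'a' vs 'a' => same
  Position 7: 'a' vs 'd' => differ
Total differences (Hamming distance): 6

6


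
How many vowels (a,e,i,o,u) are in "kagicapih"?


Input: kagicapih
Checking each character:
  'k' at position 0: consonant
  'a' at position 1: vowel (running total: 1)
  'g' at position 2: consonant
  'i' at position 3: vowel (running total: 2)
  'c' at position 4: consonant
  'a' at position 5: vowel (running total: 3)
  'p' at position 6: consonant
  'i' at position 7: vowel (running total: 4)
  'h' at position 8: consonant
Total vowels: 4

4


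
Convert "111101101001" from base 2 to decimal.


Input: "111101101001" in base 2
Positional expansion:
  Digit '1' (value 1) x 2^11 = 2048
  Digit '1' (value 1) x 2^10 = 1024
  Digit '1' (value 1) x 2^9 = 512
  Digit '1' (value 1) x 2^8 = 256
  Digit '0' (value 0) x 2^7 = 0
  Digit '1' (value 1) x 2^6 = 64
  Digit '1' (value 1) x 2^5 = 32
  Digit '0' (value 0) x 2^4 = 0
  Digit '1' (value 1) x 2^3 = 8
  Digit '0' (value 0) x 2^2 = 0
  Digit '0' (value 0) x 2^1 = 0
  Digit '1' (value 1) x 2^0 = 1
Sum = 3945

3945


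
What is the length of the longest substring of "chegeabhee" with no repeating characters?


Input: "chegeabhee"
Sliding window (track last position of each char):
  Position 0 ('c'): window [0,0] length 1 -- new best
  Position 1 ('h'): window [0,1] length 2 -- new best
  Position 2 ('e'): window [0,2] length 3 -- new best
  Position 3 ('g'): window [0,3] length 4 -- new best
  Position 4 ('e'): repeat (last at 2), move window start to 3
  Position 4 ('e'): window [3,4] length 2
  Position 5 ('a'): window [3,5] length 3
  Position 6 ('b'): window [3,6] length 4
  Position 7 ('h'): window [3,7] length 5 -- new best
  Position 8 ('e'): repeat (last at 4), move window start to 5
  Position 8 ('e'): window [5,8] length 4
  Position 9 ('e'): repeat (last at 8), move window start to 9
  Position 9 ('e'): window [9,9] length 1
Longest substring with no repeats: "geabh" with length 5

5


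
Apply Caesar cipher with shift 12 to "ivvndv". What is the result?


Caesar cipher: shift "ivvndv" by 12
  'i' (pos 8) + 12 = pos 20 = 'u'
  'v' (pos 21) + 12 = pos 7 = 'h'
  'v' (pos 21) + 12 = pos 7 = 'h'
  'n' (pos 13) + 12 = pos 25 = 'z'
  'd' (pos 3) + 12 = pos 15 = 'p'
  'v' (pos 21) + 12 = pos 7 = 'h'
Result: uhhzph

uhhzph


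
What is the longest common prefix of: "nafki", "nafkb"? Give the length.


Words: nafki, nafkb
  Position 0: all 'n' => match
  Position 1: all 'a' => match
  Position 2: all 'f' => match
  Position 3: all 'k' => match
  Position 4: ('i', 'b') => mismatch, stop
LCP = "nafk" (length 4)

4


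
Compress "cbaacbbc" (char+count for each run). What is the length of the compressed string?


Input: cbaacbbc
Runs:
  'c' x 1 => "c1"
  'b' x 1 => "b1"
  'a' x 2 => "a2"
  'c' x 1 => "c1"
  'b' x 2 => "b2"
  'c' x 1 => "c1"
Compressed: "c1b1a2c1b2c1"
Compressed length: 12

12


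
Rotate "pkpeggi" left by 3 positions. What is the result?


Input: "pkpeggi", rotate left by 3
First 3 characters: "pkp"
Remaining characters: "eggi"
Concatenate remaining + first: "eggi" + "pkp" = "eggipkp"

eggipkp


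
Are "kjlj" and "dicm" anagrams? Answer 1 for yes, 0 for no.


Strings: "kjlj", "dicm"
Sorted first:  jjkl
Sorted second: cdim
Differ at position 0: 'j' vs 'c' => not anagrams

0


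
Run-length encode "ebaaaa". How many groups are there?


Input: ebaaaa
Scanning for consecutive runs:
  Group 1: 'e' x 1 (positions 0-0)
  Group 2: 'b' x 1 (positions 1-1)
  Group 3: 'a' x 4 (positions 2-5)
Total groups: 3

3


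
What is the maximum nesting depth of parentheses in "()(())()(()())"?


Input: "()(())()(()())"
Tracking depth:
  Position 0 '(': depth becomes 1
  Position 1 ')': depth becomes 0
  Position 2 '(': depth becomes 1
  Position 3 '(': depth becomes 2
  Position 4 ')': depth becomes 1
  Position 5 ')': depth becomes 0
  Position 6 '(': depth becomes 1
  Position 7 ')': depth becomes 0
  Position 8 '(': depth becomes 1
  Position 9 '(': depth becomes 2
  Position 10 ')': depth becomes 1
  Position 11 '(': depth becomes 2
  Position 12 ')': depth becomes 1
  Position 13 ')': depth becomes 0
Maximum depth reached: 2

2


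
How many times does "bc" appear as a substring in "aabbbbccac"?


Searching for "bc" in "aabbbbccac"
Scanning each position:
  Position 0: "aa" => no
  Position 1: "ab" => no
  Position 2: "bb" => no
  Position 3: "bb" => no
  Position 4: "bb" => no
  Position 5: "bc" => MATCH
  Position 6: "cc" => no
  Position 7: "ca" => no
  Position 8: "ac" => no
Total occurrences: 1

1


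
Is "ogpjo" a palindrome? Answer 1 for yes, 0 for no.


Input: ogpjo
Reversed: ojpgo
  Compare pos 0 ('o') with pos 4 ('o'): match
  Compare pos 1 ('g') with pos 3 ('j'): MISMATCH
Result: not a palindrome

0


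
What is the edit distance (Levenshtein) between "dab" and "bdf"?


Computing edit distance: "dab" -> "bdf"
DP table:
           b    d    f
      0    1    2    3
  d   1    1    1    2
  a   2    2    2    2
  b   3    2    3    3
Edit distance = dp[3][3] = 3

3


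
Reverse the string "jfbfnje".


Input: jfbfnje
Reading characters right to left:
  Position 6: 'e'
  Position 5: 'j'
  Position 4: 'n'
  Position 3: 'f'
  Position 2: 'b'
  Position 1: 'f'
  Position 0: 'j'
Reversed: ejnfbfj

ejnfbfj


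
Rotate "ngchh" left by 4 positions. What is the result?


Input: "ngchh", rotate left by 4
First 4 characters: "ngch"
Remaining characters: "h"
Concatenate remaining + first: "h" + "ngch" = "hngch"

hngch


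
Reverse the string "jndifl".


Input: jndifl
Reading characters right to left:
  Position 5: 'l'
  Position 4: 'f'
  Position 3: 'i'
  Position 2: 'd'
  Position 1: 'n'
  Position 0: 'j'
Reversed: lfidnj

lfidnj


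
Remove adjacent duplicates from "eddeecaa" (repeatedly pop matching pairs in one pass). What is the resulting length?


Input: eddeecaa
Stack-based adjacent duplicate removal:
  Read 'e': push. Stack: e
  Read 'd': push. Stack: ed
  Read 'd': matches stack top 'd' => pop. Stack: e
  Read 'e': matches stack top 'e' => pop. Stack: (empty)
  Read 'e': push. Stack: e
  Read 'c': push. Stack: ec
  Read 'a': push. Stack: eca
  Read 'a': matches stack top 'a' => pop. Stack: ec
Final stack: "ec" (length 2)

2


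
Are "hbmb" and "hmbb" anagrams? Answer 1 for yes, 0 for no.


Strings: "hbmb", "hmbb"
Sorted first:  bbhm
Sorted second: bbhm
Sorted forms match => anagrams

1


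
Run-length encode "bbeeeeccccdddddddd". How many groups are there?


Input: bbeeeeccccdddddddd
Scanning for consecutive runs:
  Group 1: 'b' x 2 (positions 0-1)
  Group 2: 'e' x 4 (positions 2-5)
  Group 3: 'c' x 4 (positions 6-9)
  Group 4: 'd' x 8 (positions 10-17)
Total groups: 4

4


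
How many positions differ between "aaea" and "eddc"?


Comparing "aaea" and "eddc" position by position:
  Position 0: 'a' vs 'e' => DIFFER
  Position 1: 'a' vs 'd' => DIFFER
  Position 2: 'e' vs 'd' => DIFFER
  Position 3: 'a' vs 'c' => DIFFER
Positions that differ: 4

4


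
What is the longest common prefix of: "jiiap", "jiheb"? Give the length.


Words: jiiap, jiheb
  Position 0: all 'j' => match
  Position 1: all 'i' => match
  Position 2: ('i', 'h') => mismatch, stop
LCP = "ji" (length 2)

2


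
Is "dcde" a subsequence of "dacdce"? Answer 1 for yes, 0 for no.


Check if "dcde" is a subsequence of "dacdce"
Greedy scan:
  Position 0 ('d'): matches sub[0] = 'd'
  Position 1 ('a'): no match needed
  Position 2 ('c'): matches sub[1] = 'c'
  Position 3 ('d'): matches sub[2] = 'd'
  Position 4 ('c'): no match needed
  Position 5 ('e'): matches sub[3] = 'e'
All 4 characters matched => is a subsequence

1


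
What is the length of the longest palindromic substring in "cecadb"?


Input: "cecadb"
Checking substrings for palindromes:
  [0:3] "cec" (len 3) => palindrome
Longest palindromic substring: "cec" with length 3

3


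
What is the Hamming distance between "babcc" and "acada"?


Comparing "babcc" and "acada" position by position:
  Position 0: 'b' vs 'a' => differ
  Position 1: 'a' vs 'c' => differ
  Position 2: 'b' vs 'a' => differ
  Position 3: 'c' vs 'd' => differ
  Position 4: 'c' vs 'a' => differ
Total differences (Hamming distance): 5

5


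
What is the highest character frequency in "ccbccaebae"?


Input: ccbccaebae
Character counts:
  'a': 2
  'b': 2
  'c': 4
  'e': 2
Maximum frequency: 4

4


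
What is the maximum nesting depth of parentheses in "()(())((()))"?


Input: "()(())((()))"
Tracking depth:
  Position 0 '(': depth becomes 1
  Position 1 ')': depth becomes 0
  Position 2 '(': depth becomes 1
  Position 3 '(': depth becomes 2
  Position 4 ')': depth becomes 1
  Position 5 ')': depth becomes 0
  Position 6 '(': depth becomes 1
  Position 7 '(': depth becomes 2
  Position 8 '(': depth becomes 3
  Position 9 ')': depth becomes 2
  Position 10 ')': depth becomes 1
  Position 11 ')': depth becomes 0
Maximum depth reached: 3

3


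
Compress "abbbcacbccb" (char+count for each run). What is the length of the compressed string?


Input: abbbcacbccb
Runs:
  'a' x 1 => "a1"
  'b' x 3 => "b3"
  'c' x 1 => "c1"
  'a' x 1 => "a1"
  'c' x 1 => "c1"
  'b' x 1 => "b1"
  'c' x 2 => "c2"
  'b' x 1 => "b1"
Compressed: "a1b3c1a1c1b1c2b1"
Compressed length: 16

16


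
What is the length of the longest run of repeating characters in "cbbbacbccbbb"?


Input: "cbbbacbccbbb"
Scanning for longest run:
  Position 1 ('b'): new char, reset run to 1
  Position 2 ('b'): continues run of 'b', length=2
  Position 3 ('b'): continues run of 'b', length=3
  Position 4 ('a'): new char, reset run to 1
  Position 5 ('c'): new char, reset run to 1
  Position 6 ('b'): new char, reset run to 1
  Position 7 ('c'): new char, reset run to 1
  Position 8 ('c'): continues run of 'c', length=2
  Position 9 ('b'): new char, reset run to 1
  Position 10 ('b'): continues run of 'b', length=2
  Position 11 ('b'): continues run of 'b', length=3
Longest run: 'b' with length 3

3


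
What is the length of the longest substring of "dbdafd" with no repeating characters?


Input: "dbdafd"
Sliding window (track last position of each char):
  Position 0 ('d'): window [0,0] length 1 -- new best
  Position 1 ('b'): window [0,1] length 2 -- new best
  Position 2 ('d'): repeat (last at 0), move window start to 1
  Position 2 ('d'): window [1,2] length 2
  Position 3 ('a'): window [1,3] length 3 -- new best
  Position 4 ('f'): window [1,4] length 4 -- new best
  Position 5 ('d'): repeat (last at 2), move window start to 3
  Position 5 ('d'): window [3,5] length 3
Longest substring with no repeats: "bdaf" with length 4

4


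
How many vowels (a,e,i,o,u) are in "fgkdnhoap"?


Input: fgkdnhoap
Checking each character:
  'f' at position 0: consonant
  'g' at position 1: consonant
  'k' at position 2: consonant
  'd' at position 3: consonant
  'n' at position 4: consonant
  'h' at position 5: consonant
  'o' at position 6: vowel (running total: 1)
  'a' at position 7: vowel (running total: 2)
  'p' at position 8: consonant
Total vowels: 2

2


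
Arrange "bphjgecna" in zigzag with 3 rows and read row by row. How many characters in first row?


Zigzag "bphjgecna" into 3 rows:
Placing characters:
  'b' => row 0
  'p' => row 1
  'h' => row 2
  'j' => row 1
  'g' => row 0
  'e' => row 1
  'c' => row 2
  'n' => row 1
  'a' => row 0
Rows:
  Row 0: "bga"
  Row 1: "pjen"
  Row 2: "hc"
First row length: 3

3


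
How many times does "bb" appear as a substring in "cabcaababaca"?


Searching for "bb" in "cabcaababaca"
Scanning each position:
  Position 0: "ca" => no
  Position 1: "ab" => no
  Position 2: "bc" => no
  Position 3: "ca" => no
  Position 4: "aa" => no
  Position 5: "ab" => no
  Position 6: "ba" => no
  Position 7: "ab" => no
  Position 8: "ba" => no
  Position 9: "ac" => no
  Position 10: "ca" => no
Total occurrences: 0

0


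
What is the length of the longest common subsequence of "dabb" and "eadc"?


LCS of "dabb" and "eadc"
DP table:
           e    a    d    c
      0    0    0    0    0
  d   0    0    0    1    1
  a   0    0    1    1    1
  b   0    0    1    1    1
  b   0    0    1    1    1
LCS length = dp[4][4] = 1

1


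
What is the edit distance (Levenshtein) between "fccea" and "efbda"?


Computing edit distance: "fccea" -> "efbda"
DP table:
           e    f    b    d    a
      0    1    2    3    4    5
  f   1    1    1    2    3    4
  c   2    2    2    2    3    4
  c   3    3    3    3    3    4
  e   4    3    4    4    4    4
  a   5    4    4    5    5    4
Edit distance = dp[5][5] = 4

4


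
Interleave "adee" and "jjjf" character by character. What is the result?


Interleaving "adee" and "jjjf":
  Position 0: 'a' from first, 'j' from second => "aj"
  Position 1: 'd' from first, 'j' from second => "dj"
  Position 2: 'e' from first, 'j' from second => "ej"
  Position 3: 'e' from first, 'f' from second => "ef"
Result: ajdjejef

ajdjejef


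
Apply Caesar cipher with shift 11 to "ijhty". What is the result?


Caesar cipher: shift "ijhty" by 11
  'i' (pos 8) + 11 = pos 19 = 't'
  'j' (pos 9) + 11 = pos 20 = 'u'
  'h' (pos 7) + 11 = pos 18 = 's'
  't' (pos 19) + 11 = pos 4 = 'e'
  'y' (pos 24) + 11 = pos 9 = 'j'
Result: tusej

tusej


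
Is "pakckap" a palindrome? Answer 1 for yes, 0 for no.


Input: pakckap
Reversed: pakckap
  Compare pos 0 ('p') with pos 6 ('p'): match
  Compare pos 1 ('a') with pos 5 ('a'): match
  Compare pos 2 ('k') with pos 4 ('k'): match
Result: palindrome

1


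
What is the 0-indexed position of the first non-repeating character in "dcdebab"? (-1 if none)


Input: dcdebab
Character frequencies:
  'a': 1
  'b': 2
  'c': 1
  'd': 2
  'e': 1
Scanning left to right for freq == 1:
  Position 0 ('d'): freq=2, skip
  Position 1 ('c'): unique! => answer = 1

1


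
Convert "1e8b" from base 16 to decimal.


Input: "1e8b" in base 16
Positional expansion:
  Digit '1' (value 1) x 16^3 = 4096
  Digit 'e' (value 14) x 16^2 = 3584
  Digit '8' (value 8) x 16^1 = 128
  Digit 'b' (value 11) x 16^0 = 11
Sum = 7819

7819


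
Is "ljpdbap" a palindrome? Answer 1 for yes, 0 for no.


Input: ljpdbap
Reversed: pabdpjl
  Compare pos 0 ('l') with pos 6 ('p'): MISMATCH
  Compare pos 1 ('j') with pos 5 ('a'): MISMATCH
  Compare pos 2 ('p') with pos 4 ('b'): MISMATCH
Result: not a palindrome

0


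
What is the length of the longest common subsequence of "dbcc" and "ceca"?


LCS of "dbcc" and "ceca"
DP table:
           c    e    c    a
      0    0    0    0    0
  d   0    0    0    0    0
  b   0    0    0    0    0
  c   0    1    1    1    1
  c   0    1    1    2    2
LCS length = dp[4][4] = 2

2


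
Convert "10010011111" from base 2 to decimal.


Input: "10010011111" in base 2
Positional expansion:
  Digit '1' (value 1) x 2^10 = 1024
  Digit '0' (value 0) x 2^9 = 0
  Digit '0' (value 0) x 2^8 = 0
  Digit '1' (value 1) x 2^7 = 128
  Digit '0' (value 0) x 2^6 = 0
  Digit '0' (value 0) x 2^5 = 0
  Digit '1' (value 1) x 2^4 = 16
  Digit '1' (value 1) x 2^3 = 8
  Digit '1' (value 1) x 2^2 = 4
  Digit '1' (value 1) x 2^1 = 2
  Digit '1' (value 1) x 2^0 = 1
Sum = 1183

1183


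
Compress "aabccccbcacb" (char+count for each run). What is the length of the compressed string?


Input: aabccccbcacb
Runs:
  'a' x 2 => "a2"
  'b' x 1 => "b1"
  'c' x 4 => "c4"
  'b' x 1 => "b1"
  'c' x 1 => "c1"
  'a' x 1 => "a1"
  'c' x 1 => "c1"
  'b' x 1 => "b1"
Compressed: "a2b1c4b1c1a1c1b1"
Compressed length: 16

16


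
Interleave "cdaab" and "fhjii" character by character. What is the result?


Interleaving "cdaab" and "fhjii":
  Position 0: 'c' from first, 'f' from second => "cf"
  Position 1: 'd' from first, 'h' from second => "dh"
  Position 2: 'a' from first, 'j' from second => "aj"
  Position 3: 'a' from first, 'i' from second => "ai"
  Position 4: 'b' from first, 'i' from second => "bi"
Result: cfdhajaibi

cfdhajaibi


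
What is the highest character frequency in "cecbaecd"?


Input: cecbaecd
Character counts:
  'a': 1
  'b': 1
  'c': 3
  'd': 1
  'e': 2
Maximum frequency: 3

3


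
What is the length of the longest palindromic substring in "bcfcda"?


Input: "bcfcda"
Checking substrings for palindromes:
  [1:4] "cfc" (len 3) => palindrome
Longest palindromic substring: "cfc" with length 3

3


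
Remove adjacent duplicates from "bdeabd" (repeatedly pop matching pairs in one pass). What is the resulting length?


Input: bdeabd
Stack-based adjacent duplicate removal:
  Read 'b': push. Stack: b
  Read 'd': push. Stack: bd
  Read 'e': push. Stack: bde
  Read 'a': push. Stack: bdea
  Read 'b': push. Stack: bdeab
  Read 'd': push. Stack: bdeabd
Final stack: "bdeabd" (length 6)

6


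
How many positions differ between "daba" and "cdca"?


Comparing "daba" and "cdca" position by position:
  Position 0: 'd' vs 'c' => DIFFER
  Position 1: 'a' vs 'd' => DIFFER
  Position 2: 'b' vs 'c' => DIFFER
  Position 3: 'a' vs 'a' => same
Positions that differ: 3

3


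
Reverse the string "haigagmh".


Input: haigagmh
Reading characters right to left:
  Position 7: 'h'
  Position 6: 'm'
  Position 5: 'g'
  Position 4: 'a'
  Position 3: 'g'
  Position 2: 'i'
  Position 1: 'a'
  Position 0: 'h'
Reversed: hmgagiah

hmgagiah


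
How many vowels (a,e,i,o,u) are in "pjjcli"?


Input: pjjcli
Checking each character:
  'p' at position 0: consonant
  'j' at position 1: consonant
  'j' at position 2: consonant
  'c' at position 3: consonant
  'l' at position 4: consonant
  'i' at position 5: vowel (running total: 1)
Total vowels: 1

1


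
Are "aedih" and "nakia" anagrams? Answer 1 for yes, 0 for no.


Strings: "aedih", "nakia"
Sorted first:  adehi
Sorted second: aaikn
Differ at position 1: 'd' vs 'a' => not anagrams

0


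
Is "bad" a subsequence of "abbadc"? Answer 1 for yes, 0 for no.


Check if "bad" is a subsequence of "abbadc"
Greedy scan:
  Position 0 ('a'): no match needed
  Position 1 ('b'): matches sub[0] = 'b'
  Position 2 ('b'): no match needed
  Position 3 ('a'): matches sub[1] = 'a'
  Position 4 ('d'): matches sub[2] = 'd'
  Position 5 ('c'): no match needed
All 3 characters matched => is a subsequence

1


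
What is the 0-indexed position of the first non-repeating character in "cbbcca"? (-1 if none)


Input: cbbcca
Character frequencies:
  'a': 1
  'b': 2
  'c': 3
Scanning left to right for freq == 1:
  Position 0 ('c'): freq=3, skip
  Position 1 ('b'): freq=2, skip
  Position 2 ('b'): freq=2, skip
  Position 3 ('c'): freq=3, skip
  Position 4 ('c'): freq=3, skip
  Position 5 ('a'): unique! => answer = 5

5


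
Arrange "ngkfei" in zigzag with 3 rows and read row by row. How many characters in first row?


Zigzag "ngkfei" into 3 rows:
Placing characters:
  'n' => row 0
  'g' => row 1
  'k' => row 2
  'f' => row 1
  'e' => row 0
  'i' => row 1
Rows:
  Row 0: "ne"
  Row 1: "gfi"
  Row 2: "k"
First row length: 2

2


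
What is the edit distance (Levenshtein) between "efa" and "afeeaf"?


Computing edit distance: "efa" -> "afeeaf"
DP table:
           a    f    e    e    a    f
      0    1    2    3    4    5    6
  e   1    1    2    2    3    4    5
  f   2    2    1    2    3    4    4
  a   3    2    2    2    3    3    4
Edit distance = dp[3][6] = 4

4


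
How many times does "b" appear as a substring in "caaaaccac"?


Searching for "b" in "caaaaccac"
Scanning each position:
  Position 0: "c" => no
  Position 1: "a" => no
  Position 2: "a" => no
  Position 3: "a" => no
  Position 4: "a" => no
  Position 5: "c" => no
  Position 6: "c" => no
  Position 7: "a" => no
  Position 8: "c" => no
Total occurrences: 0

0


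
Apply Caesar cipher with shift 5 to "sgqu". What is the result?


Caesar cipher: shift "sgqu" by 5
  's' (pos 18) + 5 = pos 23 = 'x'
  'g' (pos 6) + 5 = pos 11 = 'l'
  'q' (pos 16) + 5 = pos 21 = 'v'
  'u' (pos 20) + 5 = pos 25 = 'z'
Result: xlvz

xlvz


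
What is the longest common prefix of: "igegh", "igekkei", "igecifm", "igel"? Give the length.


Words: igegh, igekkei, igecifm, igel
  Position 0: all 'i' => match
  Position 1: all 'g' => match
  Position 2: all 'e' => match
  Position 3: ('g', 'k', 'c', 'l') => mismatch, stop
LCP = "ige" (length 3)

3


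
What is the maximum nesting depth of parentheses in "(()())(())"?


Input: "(()())(())"
Tracking depth:
  Position 0 '(': depth becomes 1
  Position 1 '(': depth becomes 2
  Position 2 ')': depth becomes 1
  Position 3 '(': depth becomes 2
  Position 4 ')': depth becomes 1
  Position 5 ')': depth becomes 0
  Position 6 '(': depth becomes 1
  Position 7 '(': depth becomes 2
  Position 8 ')': depth becomes 1
  Position 9 ')': depth becomes 0
Maximum depth reached: 2

2


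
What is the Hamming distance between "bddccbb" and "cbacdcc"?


Comparing "bddccbb" and "cbacdcc" position by position:
  Position 0: 'b' vs 'c' => differ
  Position 1: 'd' vs 'b' => differ
  Position 2: 'd' vs 'a' => differ
  Position 3: 'c' vs 'c' => same
  Position 4: 'c' vs 'd' => differ
  Position 5: 'b' vs 'c' => differ
  Position 6: 'b' vs 'c' => differ
Total differences (Hamming distance): 6

6


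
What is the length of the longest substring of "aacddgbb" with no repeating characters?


Input: "aacddgbb"
Sliding window (track last position of each char):
  Position 0 ('a'): window [0,0] length 1 -- new best
  Position 1 ('a'): repeat (last at 0), move window start to 1
  Position 1 ('a'): window [1,1] length 1
  Position 2 ('c'): window [1,2] length 2 -- new best
  Position 3 ('d'): window [1,3] length 3 -- new best
  Position 4 ('d'): repeat (last at 3), move window start to 4
  Position 4 ('d'): window [4,4] length 1
  Position 5 ('g'): window [4,5] length 2
  Position 6 ('b'): window [4,6] length 3
  Position 7 ('b'): repeat (last at 6), move window start to 7
  Position 7 ('b'): window [7,7] length 1
Longest substring with no repeats: "acd" with length 3

3


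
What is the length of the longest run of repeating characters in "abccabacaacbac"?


Input: "abccabacaacbac"
Scanning for longest run:
  Position 1 ('b'): new char, reset run to 1
  Position 2 ('c'): new char, reset run to 1
  Position 3 ('c'): continues run of 'c', length=2
  Position 4 ('a'): new char, reset run to 1
  Position 5 ('b'): new char, reset run to 1
  Position 6 ('a'): new char, reset run to 1
  Position 7 ('c'): new char, reset run to 1
  Position 8 ('a'): new char, reset run to 1
  Position 9 ('a'): continues run of 'a', length=2
  Position 10 ('c'): new char, reset run to 1
  Position 11 ('b'): new char, reset run to 1
  Position 12 ('a'): new char, reset run to 1
  Position 13 ('c'): new char, reset run to 1
Longest run: 'c' with length 2

2


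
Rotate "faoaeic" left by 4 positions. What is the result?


Input: "faoaeic", rotate left by 4
First 4 characters: "faoa"
Remaining characters: "eic"
Concatenate remaining + first: "eic" + "faoa" = "eicfaoa"

eicfaoa


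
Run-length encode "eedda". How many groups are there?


Input: eedda
Scanning for consecutive runs:
  Group 1: 'e' x 2 (positions 0-1)
  Group 2: 'd' x 2 (positions 2-3)
  Group 3: 'a' x 1 (positions 4-4)
Total groups: 3

3


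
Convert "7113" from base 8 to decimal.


Input: "7113" in base 8
Positional expansion:
  Digit '7' (value 7) x 8^3 = 3584
  Digit '1' (value 1) x 8^2 = 64
  Digit '1' (value 1) x 8^1 = 8
  Digit '3' (value 3) x 8^0 = 3
Sum = 3659

3659


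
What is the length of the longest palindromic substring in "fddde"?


Input: "fddde"
Checking substrings for palindromes:
  [1:4] "ddd" (len 3) => palindrome
  [1:3] "dd" (len 2) => palindrome
  [2:4] "dd" (len 2) => palindrome
Longest palindromic substring: "ddd" with length 3

3


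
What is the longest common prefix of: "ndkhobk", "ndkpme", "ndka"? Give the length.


Words: ndkhobk, ndkpme, ndka
  Position 0: all 'n' => match
  Position 1: all 'd' => match
  Position 2: all 'k' => match
  Position 3: ('h', 'p', 'a') => mismatch, stop
LCP = "ndk" (length 3)

3


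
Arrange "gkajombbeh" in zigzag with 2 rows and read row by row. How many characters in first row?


Zigzag "gkajombbeh" into 2 rows:
Placing characters:
  'g' => row 0
  'k' => row 1
  'a' => row 0
  'j' => row 1
  'o' => row 0
  'm' => row 1
  'b' => row 0
  'b' => row 1
  'e' => row 0
  'h' => row 1
Rows:
  Row 0: "gaobe"
  Row 1: "kjmbh"
First row length: 5

5


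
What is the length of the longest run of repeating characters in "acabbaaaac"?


Input: "acabbaaaac"
Scanning for longest run:
  Position 1 ('c'): new char, reset run to 1
  Position 2 ('a'): new char, reset run to 1
  Position 3 ('b'): new char, reset run to 1
  Position 4 ('b'): continues run of 'b', length=2
  Position 5 ('a'): new char, reset run to 1
  Position 6 ('a'): continues run of 'a', length=2
  Position 7 ('a'): continues run of 'a', length=3
  Position 8 ('a'): continues run of 'a', length=4
  Position 9 ('c'): new char, reset run to 1
Longest run: 'a' with length 4

4


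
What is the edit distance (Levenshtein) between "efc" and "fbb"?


Computing edit distance: "efc" -> "fbb"
DP table:
           f    b    b
      0    1    2    3
  e   1    1    2    3
  f   2    1    2    3
  c   3    2    2    3
Edit distance = dp[3][3] = 3

3


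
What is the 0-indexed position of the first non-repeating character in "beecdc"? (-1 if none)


Input: beecdc
Character frequencies:
  'b': 1
  'c': 2
  'd': 1
  'e': 2
Scanning left to right for freq == 1:
  Position 0 ('b'): unique! => answer = 0

0


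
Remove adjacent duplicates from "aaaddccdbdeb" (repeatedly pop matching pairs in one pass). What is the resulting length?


Input: aaaddccdbdeb
Stack-based adjacent duplicate removal:
  Read 'a': push. Stack: a
  Read 'a': matches stack top 'a' => pop. Stack: (empty)
  Read 'a': push. Stack: a
  Read 'd': push. Stack: ad
  Read 'd': matches stack top 'd' => pop. Stack: a
  Read 'c': push. Stack: ac
  Read 'c': matches stack top 'c' => pop. Stack: a
  Read 'd': push. Stack: ad
  Read 'b': push. Stack: adb
  Read 'd': push. Stack: adbd
  Read 'e': push. Stack: adbde
  Read 'b': push. Stack: adbdeb
Final stack: "adbdeb" (length 6)

6


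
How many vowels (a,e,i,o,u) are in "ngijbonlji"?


Input: ngijbonlji
Checking each character:
  'n' at position 0: consonant
  'g' at position 1: consonant
  'i' at position 2: vowel (running total: 1)
  'j' at position 3: consonant
  'b' at position 4: consonant
  'o' at position 5: vowel (running total: 2)
  'n' at position 6: consonant
  'l' at position 7: consonant
  'j' at position 8: consonant
  'i' at position 9: vowel (running total: 3)
Total vowels: 3

3


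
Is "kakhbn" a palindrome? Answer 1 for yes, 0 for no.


Input: kakhbn
Reversed: nbhkak
  Compare pos 0 ('k') with pos 5 ('n'): MISMATCH
  Compare pos 1 ('a') with pos 4 ('b'): MISMATCH
  Compare pos 2 ('k') with pos 3 ('h'): MISMATCH
Result: not a palindrome

0
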